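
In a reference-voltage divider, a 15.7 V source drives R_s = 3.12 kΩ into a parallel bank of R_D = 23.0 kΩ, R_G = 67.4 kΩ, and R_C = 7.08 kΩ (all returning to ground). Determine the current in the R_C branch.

Equivalent of the parallel group: R_p = 5.011 kΩ.
Node voltage V_A = V_in · R_p/(R_s + R_p) = 15.7 × 0.6163 = 9.676 V.
I(R_C) = V_A / R_C = 9.676/7.08 = 1.367 mA.
(Equivalently: I_total = 1.931 mA, then current-divider fraction G_k/ΣG = 0.7078.)

I ≈ 1.37 mA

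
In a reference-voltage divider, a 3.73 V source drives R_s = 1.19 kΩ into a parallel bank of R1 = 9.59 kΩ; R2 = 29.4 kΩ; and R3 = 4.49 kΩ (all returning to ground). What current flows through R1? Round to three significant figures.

I ≈ 0.272 mA

Parallel bank: R_p = 1/(1/9.59 + 1/29.4 + 1/4.49) = 2.770 kΩ.
Node voltage V_A = V_CC · R_p/(R_s + R_p) = 3.73 × 0.6995 = 2.609 V.
Branch current I = V_A/R1 = 2.609/9.59 = 0.2721 mA.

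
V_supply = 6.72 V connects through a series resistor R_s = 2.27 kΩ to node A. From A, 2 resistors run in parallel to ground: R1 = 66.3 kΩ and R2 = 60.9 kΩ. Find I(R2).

I ≈ 0.103 mA

Parallel bank: R_p = 1/(1/66.3 + 1/60.9) = 31.74 kΩ.
V_A by voltage divider: V_A = 6.72 × 31.74/(2.27 + 31.74) = 6.272 V.
I(R2) = V_A / R2 = 6.272/60.9 = 0.1030 mA.
(Equivalently: I_total = 0.1976 mA, then current-divider fraction G_k/ΣG = 0.5212.)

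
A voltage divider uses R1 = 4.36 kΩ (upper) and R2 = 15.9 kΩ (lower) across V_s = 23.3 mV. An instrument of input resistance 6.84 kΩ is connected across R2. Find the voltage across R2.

First combine the lower leg with the load: R2 ‖ R_L = 4.783 kΩ.
Voltage divider with the loaded lower leg: V_out = 23.3 × 4.783/(4.36 + 4.783) = 23.3 × 0.5231 = 12.19 mV.

V_out ≈ 12.2 mV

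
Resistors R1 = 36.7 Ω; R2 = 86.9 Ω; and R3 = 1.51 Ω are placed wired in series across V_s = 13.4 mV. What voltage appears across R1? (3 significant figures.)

Series total: ΣR = 36.7 + 86.9 + 1.51 = 125.1 Ω.
Voltage divider: V = V_s · (36.70 / 125.1) = 13.4 × 0.2933 = 3.931 mV.

V ≈ 3.93 mV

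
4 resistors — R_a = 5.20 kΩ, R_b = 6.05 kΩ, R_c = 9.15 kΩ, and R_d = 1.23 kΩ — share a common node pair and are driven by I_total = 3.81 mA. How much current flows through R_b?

ΣG = 1/5.20 + 1/6.05 + 1/9.15 + 1/1.23 = 1.280.
R_b takes the fraction G_k/ΣG = 0.1653/1.280 = 0.1291, so I = 3.81 × 0.1291 = 0.4920 mA.

I ≈ 0.492 mA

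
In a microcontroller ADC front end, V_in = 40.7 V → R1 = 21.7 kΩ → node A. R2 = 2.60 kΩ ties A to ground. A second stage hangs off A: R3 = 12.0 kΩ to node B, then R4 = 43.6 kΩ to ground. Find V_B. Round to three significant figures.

The second stage (R3 + R4 = 55.60 kΩ) loads node A in parallel with R2.
Effective lower resistance at A: R2 ‖ 55.60 = 2.484 kΩ.
First divider: V_A = V_in · 2.484/(21.7 + 2.484) = 4.180 V.
V_B = V_A × 0.7842 = 3.278 V.

V_B ≈ 3.28 V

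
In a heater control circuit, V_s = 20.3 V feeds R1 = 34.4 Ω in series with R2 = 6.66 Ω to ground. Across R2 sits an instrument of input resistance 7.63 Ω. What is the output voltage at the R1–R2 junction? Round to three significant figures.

First combine the lower leg with the load: R2 ‖ R_L = 3.556 Ω.
Then V_out = V_s · R2'/(R1 + R2') = 20.3 × 3.556/37.96 = 1.902 V.

V_out ≈ 1.90 V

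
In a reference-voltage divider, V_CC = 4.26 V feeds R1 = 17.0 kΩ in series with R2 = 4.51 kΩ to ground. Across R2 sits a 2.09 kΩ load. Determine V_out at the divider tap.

V_out ≈ 0.330 V

The load sits in parallel with R2, giving an effective lower resistance R2' = R2·R_L/(R2+R_L) = 1.428 kΩ.
Then V_out = V_CC · R2'/(R1 + R2') = 4.26 × 1.428/18.43 = 0.3301 V.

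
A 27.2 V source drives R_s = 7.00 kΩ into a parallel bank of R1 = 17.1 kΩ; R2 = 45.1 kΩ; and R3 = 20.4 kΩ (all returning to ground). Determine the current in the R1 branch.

Parallel bank: R_p = 1/(1/17.1 + 1/45.1 + 1/20.4) = 7.712 kΩ.
V_A by voltage divider: V_A = 27.2 × 7.712/(7.00 + 7.712) = 14.26 V.
I(R1) = V_A / R1 = 14.26/17.1 = 0.8338 mA.
(Equivalently: I_total = 1.849 mA, then current-divider fraction G_k/ΣG = 0.4510.)

I ≈ 0.834 mA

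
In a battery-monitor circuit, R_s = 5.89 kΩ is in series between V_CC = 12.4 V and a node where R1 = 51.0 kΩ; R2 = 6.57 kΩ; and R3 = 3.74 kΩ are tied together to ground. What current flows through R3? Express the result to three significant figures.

Combine the parallel branches: R_p = (1/51.0 + 1/6.57 + 1/3.74)⁻¹ = 2.277 kΩ.
Node voltage V_A = V_CC · R_p/(R_s + R_p) = 12.4 × 0.2788 = 3.457 V.
Branch current I = V_A/R3 = 3.457/3.74 = 0.9243 mA.

I ≈ 0.924 mA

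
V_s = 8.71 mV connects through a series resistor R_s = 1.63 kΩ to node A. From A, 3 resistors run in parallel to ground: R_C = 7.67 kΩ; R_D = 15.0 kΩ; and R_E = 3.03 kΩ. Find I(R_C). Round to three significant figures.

I ≈ 0.611 µA

Parallel bank: R_p = 1/(1/7.67 + 1/15.0 + 1/3.03) = 1.897 kΩ.
V_A = 8.71 × 1.897/3.527 = 4.685 mV.
I(R_C) = V_A / R_C = 4.685/7.67 = 0.6108 µA.
(Check via current divider: I_total = 2.469 µA; share G_k/ΣG = 0.2474 → same result.)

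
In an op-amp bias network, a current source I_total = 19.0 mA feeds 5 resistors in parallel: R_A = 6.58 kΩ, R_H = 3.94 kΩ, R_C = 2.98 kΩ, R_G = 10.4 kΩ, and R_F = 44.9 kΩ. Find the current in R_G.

I ≈ 2.12 mA

ΣG = 1/6.58 + 1/3.94 + 1/2.98 + 1/10.4 + 1/44.9 = 0.8598.
By the current-divider rule, I = I_total · G_k/ΣG = 19.0 × 0.1118 = 2.125 mA.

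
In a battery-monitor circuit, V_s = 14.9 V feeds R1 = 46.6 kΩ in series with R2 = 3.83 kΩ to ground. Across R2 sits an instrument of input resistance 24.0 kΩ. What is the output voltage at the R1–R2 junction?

V_out ≈ 0.986 V

First combine the lower leg with the load: R2 ‖ R_L = 3.303 kΩ.
Now apply the divider: V_out = 14.9 × 0.06619 = 0.9862 V.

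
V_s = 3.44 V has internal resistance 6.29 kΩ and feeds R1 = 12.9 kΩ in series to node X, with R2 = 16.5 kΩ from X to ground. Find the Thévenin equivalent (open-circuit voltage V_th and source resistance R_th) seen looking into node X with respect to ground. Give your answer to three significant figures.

R1' = 6.29 + 12.9 = 19.19 kΩ (source resistance + R1).
V_th is the unloaded tap voltage: V_s · R2/(R1'+R2) = 3.44 × 0.4623 = 1.590 V.
With V_s suppressed (replaced by a short), R_th = R1' ‖ R2 = (19.19 × 16.5)/(19.19 + 16.5) = 8.872 kΩ.

V_th ≈ 1.59 V, R_th ≈ 8.87 kΩ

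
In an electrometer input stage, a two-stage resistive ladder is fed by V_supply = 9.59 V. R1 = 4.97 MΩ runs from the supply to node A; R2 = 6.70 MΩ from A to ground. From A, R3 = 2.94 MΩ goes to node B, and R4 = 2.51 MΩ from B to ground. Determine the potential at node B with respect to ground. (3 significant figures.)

V_B ≈ 1.66 V

Node A sees R2 in parallel with the series input of stage 2, R3 + R4 = 5.450 MΩ.
Effective lower resistance at A: R2 ‖ 5.450 = 3.005 MΩ.
So V_A = 9.59 × 0.3768 = 3.614 V.
V_B = V_A × 0.4606 = 1.664 V.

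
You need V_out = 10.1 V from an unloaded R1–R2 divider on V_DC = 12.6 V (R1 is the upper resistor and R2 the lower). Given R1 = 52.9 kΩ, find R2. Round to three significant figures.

Required fraction k = V_out/V_DC = 0.8016.
Rearranging, R2 = R1·k/(1−k) = 52.9 × 4.040 = 213.7 kΩ.

R2 ≈ 214 kΩ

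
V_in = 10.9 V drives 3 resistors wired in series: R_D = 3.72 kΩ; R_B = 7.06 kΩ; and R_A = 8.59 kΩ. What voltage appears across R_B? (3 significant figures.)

ΣR = 3.72 + 7.06 + 8.59 = 19.37 kΩ.
V = V_in · R/ΣR = 10.9 × 0.3645 = 3.973 V.

V ≈ 3.97 V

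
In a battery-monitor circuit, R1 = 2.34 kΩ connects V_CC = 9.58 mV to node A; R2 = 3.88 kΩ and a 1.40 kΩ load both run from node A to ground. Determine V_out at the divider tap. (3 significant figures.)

V_out ≈ 2.93 mV

R2 ‖ R_L = (3.88 × 1.40)/(3.88 + 1.40) = 1.029 kΩ.
Voltage divider with the loaded lower leg: V_out = 9.58 × 1.029/(2.34 + 1.029) = 9.58 × 0.3054 = 2.926 mV.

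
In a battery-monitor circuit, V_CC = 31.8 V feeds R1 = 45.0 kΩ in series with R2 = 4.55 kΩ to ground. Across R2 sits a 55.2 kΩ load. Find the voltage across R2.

V_out ≈ 2.72 V

R2 ‖ R_L = (4.55 × 55.2)/(4.55 + 55.2) = 4.204 kΩ.
Now apply the divider: V_out = 31.8 × 0.08543 = 2.717 V.
(Unloaded it would be 2.92 V; the load pulls it down.)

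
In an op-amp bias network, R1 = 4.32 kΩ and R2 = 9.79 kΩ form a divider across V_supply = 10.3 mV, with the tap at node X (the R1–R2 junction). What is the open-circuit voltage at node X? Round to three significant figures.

V_th is the unloaded tap voltage: V_supply · R2/(R1+R2) = 10.3 × 0.6938 = 7.146 mV.

V_th ≈ 7.15 mV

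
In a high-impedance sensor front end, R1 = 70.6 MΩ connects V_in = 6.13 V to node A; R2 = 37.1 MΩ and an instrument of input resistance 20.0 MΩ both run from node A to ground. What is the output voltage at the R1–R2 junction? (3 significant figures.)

First combine the lower leg with the load: R2 ‖ R_L = 12.99 MΩ.
Now apply the divider: V_out = 6.13 × 0.1554 = 0.9529 V.

V_out ≈ 0.953 V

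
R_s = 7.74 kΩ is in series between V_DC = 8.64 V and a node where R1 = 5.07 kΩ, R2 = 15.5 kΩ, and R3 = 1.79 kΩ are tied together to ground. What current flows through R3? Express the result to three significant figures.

I ≈ 0.657 mA

Combine the parallel branches: R_p = (1/5.07 + 1/15.5 + 1/1.79)⁻¹ = 1.219 kΩ.
V_A by voltage divider: V_A = 8.64 × 1.219/(7.74 + 1.219) = 1.176 V.
Branch current I = V_A/R3 = 1.176/1.79 = 0.6567 mA.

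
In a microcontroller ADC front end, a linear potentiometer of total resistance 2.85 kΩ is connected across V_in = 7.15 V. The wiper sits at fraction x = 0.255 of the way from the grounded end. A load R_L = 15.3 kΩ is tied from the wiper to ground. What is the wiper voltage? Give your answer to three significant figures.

V_out ≈ 1.76 V

The pot divides into 2.123 kΩ above the wiper and 0.7268 kΩ below.
R_L loads the lower segment: effective lower R = 0.6938 kΩ.
Loaded-divider output: V_out = 7.15 × 0.2463 = 1.761 V.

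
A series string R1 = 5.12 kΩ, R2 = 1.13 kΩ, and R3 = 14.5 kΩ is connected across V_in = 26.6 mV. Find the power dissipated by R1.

P ≈ 8.41 nW

The common current is I = 26.6/20.75 = 1.282 µA.
P = I²R = 1.643 × 5.12 = 8.414 nW.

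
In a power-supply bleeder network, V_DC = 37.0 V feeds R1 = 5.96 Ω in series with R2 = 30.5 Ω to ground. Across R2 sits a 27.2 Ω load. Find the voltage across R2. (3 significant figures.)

V_out ≈ 26.2 V

The load sits in parallel with R2, giving an effective lower resistance R2' = R2·R_L/(R2+R_L) = 14.38 Ω.
Now apply the divider: V_out = 37.0 × 0.7069 = 26.16 V.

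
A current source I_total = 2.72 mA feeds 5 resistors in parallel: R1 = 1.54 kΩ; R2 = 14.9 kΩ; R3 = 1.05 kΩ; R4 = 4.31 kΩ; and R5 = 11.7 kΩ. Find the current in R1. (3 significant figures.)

Total conductance ΣG = 1/1.54 + 1/14.9 + 1/1.05 + 1/4.31 + 1/11.7 = 1.986 (units of 1/kΩ).
R1 takes the fraction G_k/ΣG = 0.6494/1.986 = 0.3269, so I = 2.72 × 0.3269 = 0.8892 mA.

I ≈ 0.889 mA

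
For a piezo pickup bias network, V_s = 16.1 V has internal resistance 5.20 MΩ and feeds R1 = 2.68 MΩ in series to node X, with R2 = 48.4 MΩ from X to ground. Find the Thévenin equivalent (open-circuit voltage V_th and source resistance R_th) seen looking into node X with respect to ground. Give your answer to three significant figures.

R1' = 5.20 + 2.68 = 7.880 MΩ (source resistance + R1).
With X open, the divider is unloaded: V_th = 16.1 × 48.4/56.28 = 13.85 V.
Looking into X with the source shorted: R_th = R1'·R2/(R1'+R2) = 7.880 × 48.4/56.28 = 6.777 MΩ.

V_th ≈ 13.8 V, R_th ≈ 6.78 MΩ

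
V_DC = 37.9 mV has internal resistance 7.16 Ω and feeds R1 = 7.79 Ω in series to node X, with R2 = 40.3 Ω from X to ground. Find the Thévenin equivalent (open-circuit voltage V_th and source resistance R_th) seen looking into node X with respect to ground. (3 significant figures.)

R1' = 7.16 + 7.79 = 14.95 Ω (source resistance + R1).
With X open, the divider is unloaded: V_th = 37.9 × 40.3/55.25 = 27.64 mV.
Zeroing V_DC shorts the top of R1' to ground, so R_th = R1' ‖ R2 = 10.90 Ω.

V_th ≈ 27.6 mV, R_th ≈ 10.9 Ω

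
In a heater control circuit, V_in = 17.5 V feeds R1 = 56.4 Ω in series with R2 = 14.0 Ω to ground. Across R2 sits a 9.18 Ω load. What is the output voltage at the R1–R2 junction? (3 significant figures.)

V_out ≈ 1.57 V

R2 ‖ R_L = (14.0 × 9.18)/(14.0 + 9.18) = 5.544 Ω.
Then V_out = V_in · R2'/(R1 + R2') = 17.5 × 5.544/61.94 = 1.566 V.
(Unloaded it would be 3.48 V; the load pulls it down.)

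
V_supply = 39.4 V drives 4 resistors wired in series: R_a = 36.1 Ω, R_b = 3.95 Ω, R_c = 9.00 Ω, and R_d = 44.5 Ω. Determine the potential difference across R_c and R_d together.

Series total: ΣR = 36.1 + 3.95 + 9.00 + 44.5 = 93.55 Ω.
R_{R_c..R_d} = 9.00 + 44.5 = 53.50 Ω.
By the voltage-divider rule, V = 39.4 × 53.50/93.55 = 22.53 V.

V ≈ 22.5 V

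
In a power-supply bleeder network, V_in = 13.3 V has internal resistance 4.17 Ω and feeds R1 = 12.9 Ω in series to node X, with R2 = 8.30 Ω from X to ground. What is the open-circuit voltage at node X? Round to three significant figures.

R1' = 4.17 + 12.9 = 17.07 Ω (source resistance + R1).
With X open, the divider is unloaded: V_th = 13.3 × 8.30/25.37 = 4.351 V.

V_th ≈ 4.35 V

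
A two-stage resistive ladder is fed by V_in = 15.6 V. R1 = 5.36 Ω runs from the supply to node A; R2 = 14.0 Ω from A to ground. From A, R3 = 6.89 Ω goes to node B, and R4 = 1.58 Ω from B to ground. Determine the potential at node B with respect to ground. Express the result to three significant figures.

V_B ≈ 1.44 V

Node A sees R2 in parallel with the series input of stage 2, R3 + R4 = 8.470 Ω.
R2 ‖ (R3+R4) = 5.277 Ω.
First divider: V_A = V_in · 5.277/(5.36 + 5.277) = 7.739 V.
Stage 2 is unloaded, so V_B = V_A · R4/(R3+R4) = 7.739 × 1.58/8.470 = 1.444 V.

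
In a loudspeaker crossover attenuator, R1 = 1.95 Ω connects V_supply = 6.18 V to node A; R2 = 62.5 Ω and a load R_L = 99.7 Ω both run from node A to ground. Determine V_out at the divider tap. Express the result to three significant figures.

V_out ≈ 5.88 V

First combine the lower leg with the load: R2 ‖ R_L = 38.42 Ω.
Then V_out = V_supply · R2'/(R1 + R2') = 6.18 × 38.42/40.37 = 5.881 V.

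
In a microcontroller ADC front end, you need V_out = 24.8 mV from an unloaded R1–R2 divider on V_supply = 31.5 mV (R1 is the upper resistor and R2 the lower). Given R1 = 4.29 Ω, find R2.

Required fraction k = V_out/V_supply = 0.7873.
So R2 = R1 · V_out/(V_supply − V_out) = 4.29 × 24.8/(31.5 − 24.8) = 4.29 × 3.701 = 15.88 Ω.

R2 ≈ 15.9 Ω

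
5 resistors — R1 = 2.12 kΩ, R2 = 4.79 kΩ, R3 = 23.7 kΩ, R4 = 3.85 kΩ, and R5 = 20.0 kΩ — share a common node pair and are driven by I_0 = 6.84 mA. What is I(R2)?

I ≈ 1.38 mA

Conductances: ΣG = 1/2.12 + 1/4.79 + 1/23.7 + 1/3.85 + 1/20.0 = 1.032 (1/kΩ).
By the current-divider rule, I = I_0 · G_k/ΣG = 6.84 × 0.2022 = 1.383 mA.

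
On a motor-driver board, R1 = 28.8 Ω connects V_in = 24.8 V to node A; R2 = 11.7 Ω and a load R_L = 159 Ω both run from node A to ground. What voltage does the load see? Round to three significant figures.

V_out ≈ 6.81 V

R2 ‖ R_L = (11.7 × 159)/(11.7 + 159) = 10.90 Ω.
Voltage divider with the loaded lower leg: V_out = 24.8 × 10.90/(28.8 + 10.90) = 24.8 × 0.2745 = 6.808 V.
(Unloaded it would be 7.16 V; the load pulls it down.)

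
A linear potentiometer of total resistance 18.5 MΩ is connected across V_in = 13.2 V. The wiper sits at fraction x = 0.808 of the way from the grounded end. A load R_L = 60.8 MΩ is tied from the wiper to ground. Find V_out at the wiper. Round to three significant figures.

The pot divides into 3.552 MΩ above the wiper and 14.95 MΩ below.
R_L loads the lower segment: effective lower R = 12.00 MΩ.
V_out = 13.2 × 12.00/(3.552 + 12.00) = 10.18 V.
(Unloaded: V_out = x·V_in = 10.7 V.)

V_out ≈ 10.2 V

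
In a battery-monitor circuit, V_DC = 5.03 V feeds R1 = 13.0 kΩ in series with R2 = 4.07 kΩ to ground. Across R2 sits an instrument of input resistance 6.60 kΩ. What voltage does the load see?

R2 ‖ R_L = (4.07 × 6.60)/(4.07 + 6.60) = 2.518 kΩ.
Then V_out = V_DC · R2'/(R1 + R2') = 5.03 × 2.518/15.52 = 0.8161 V.
(Unloaded it would be 1.20 V; the load pulls it down.)

V_out ≈ 0.816 V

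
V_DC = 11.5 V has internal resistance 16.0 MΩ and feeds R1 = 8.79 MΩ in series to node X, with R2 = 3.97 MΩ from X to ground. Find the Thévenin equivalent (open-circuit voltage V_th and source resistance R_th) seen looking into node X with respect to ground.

R1' = 16.0 + 8.79 = 24.79 MΩ (source resistance + R1).
With X open, the divider is unloaded: V_th = 11.5 × 3.97/28.76 = 1.587 V.
Looking into X with the source shorted: R_th = R1'·R2/(R1'+R2) = 24.79 × 3.97/28.76 = 3.422 MΩ.

V_th ≈ 1.59 V, R_th ≈ 3.42 MΩ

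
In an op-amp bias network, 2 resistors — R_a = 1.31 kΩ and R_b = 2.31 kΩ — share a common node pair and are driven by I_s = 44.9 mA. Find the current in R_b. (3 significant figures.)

For two parallel branches, I_k = I_s · (other R)/(sum of R).
So I = 44.9 × 1.31/3.620 = 16.25 mA.

I ≈ 16.2 mA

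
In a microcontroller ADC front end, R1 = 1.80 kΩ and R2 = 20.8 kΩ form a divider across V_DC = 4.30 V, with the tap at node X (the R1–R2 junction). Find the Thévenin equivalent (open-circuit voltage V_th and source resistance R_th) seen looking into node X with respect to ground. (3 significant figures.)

V_th ≈ 3.96 V, R_th ≈ 1.66 kΩ

With X open, the divider is unloaded: V_th = 4.30 × 20.8/22.60 = 3.958 V.
Zeroing V_DC shorts the top of R1 to ground, so R_th = R1 ‖ R2 = 1.657 kΩ.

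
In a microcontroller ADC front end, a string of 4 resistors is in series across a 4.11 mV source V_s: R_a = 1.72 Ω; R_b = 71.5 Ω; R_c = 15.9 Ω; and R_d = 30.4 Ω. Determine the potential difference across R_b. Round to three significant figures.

ΣR = 1.72 + 71.5 + 15.9 + 30.4 = 119.5 Ω.
V = V_s · R/ΣR = 4.11 × 0.5982 = 2.459 mV.

V ≈ 2.46 mV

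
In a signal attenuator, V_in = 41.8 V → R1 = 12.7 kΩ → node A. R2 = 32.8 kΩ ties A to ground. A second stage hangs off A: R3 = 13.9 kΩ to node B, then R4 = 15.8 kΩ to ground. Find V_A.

V_A ≈ 23.0 V

Node A sees R2 in parallel with the series input of stage 2, R3 + R4 = 29.70 kΩ.
Effective lower resistance at A: R2 ‖ 29.70 = 15.59 kΩ.
First divider: V_A = V_in · 15.59/(12.7 + 15.59) = 23.03 V.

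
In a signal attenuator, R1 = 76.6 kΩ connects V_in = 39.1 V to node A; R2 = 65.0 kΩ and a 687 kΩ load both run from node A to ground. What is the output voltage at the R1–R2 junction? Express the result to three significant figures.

V_out ≈ 17.1 V

First combine the lower leg with the load: R2 ‖ R_L = 59.38 kΩ.
Now apply the divider: V_out = 39.1 × 0.4367 = 17.07 V.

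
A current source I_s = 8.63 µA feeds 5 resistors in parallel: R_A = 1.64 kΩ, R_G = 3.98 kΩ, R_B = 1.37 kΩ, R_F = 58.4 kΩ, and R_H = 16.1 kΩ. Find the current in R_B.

Conductances: ΣG = 1/1.64 + 1/3.98 + 1/1.37 + 1/58.4 + 1/16.1 = 1.670 (1/kΩ).
R_B takes the fraction G_k/ΣG = 0.7299/1.670 = 0.4370, so I = 8.63 × 0.4370 = 3.772 µA.

I ≈ 3.77 µA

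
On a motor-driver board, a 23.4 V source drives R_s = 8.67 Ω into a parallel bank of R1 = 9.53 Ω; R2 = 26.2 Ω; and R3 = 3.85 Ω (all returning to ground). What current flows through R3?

I ≈ 1.35 A

Combine the parallel branches: R_p = (1/9.53 + 1/26.2 + 1/3.85)⁻¹ = 2.482 Ω.
V_A = 23.4 × 2.482/11.15 = 5.209 V.
Branch current I = V_A/R3 = 5.209/3.85 = 1.353 A.
(Check via current divider: I_total = 2.098 A; share G_k/ΣG = 0.6448 → same result.)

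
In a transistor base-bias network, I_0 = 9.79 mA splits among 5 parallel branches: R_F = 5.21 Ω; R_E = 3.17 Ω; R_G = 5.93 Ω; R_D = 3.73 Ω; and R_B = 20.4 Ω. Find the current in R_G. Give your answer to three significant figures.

I ≈ 1.66 mA

ΣG = 1/5.21 + 1/3.17 + 1/5.93 + 1/3.73 + 1/20.4 = 0.9931.
By the current-divider rule, I = I_0 · G_k/ΣG = 9.79 × 0.1698 = 1.662 mA.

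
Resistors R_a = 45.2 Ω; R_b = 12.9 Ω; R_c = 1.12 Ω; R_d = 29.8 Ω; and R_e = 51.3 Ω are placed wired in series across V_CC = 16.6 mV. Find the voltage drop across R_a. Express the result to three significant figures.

ΣR = 45.2 + 12.9 + 1.12 + 29.8 + 51.3 = 140.3 Ω.
By the voltage-divider rule, V = 16.6 × 45.20/140.3 = 5.347 mV.

V ≈ 5.35 mV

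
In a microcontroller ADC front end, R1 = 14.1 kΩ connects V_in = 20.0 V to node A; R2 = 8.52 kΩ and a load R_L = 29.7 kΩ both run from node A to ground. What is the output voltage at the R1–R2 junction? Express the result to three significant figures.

The load sits in parallel with R2, giving an effective lower resistance R2' = R2·R_L/(R2+R_L) = 6.621 kΩ.
Then V_out = V_in · R2'/(R1 + R2') = 20.0 × 6.621/20.72 = 6.390 V.
(Unloaded it would be 7.53 V; the load pulls it down.)

V_out ≈ 6.39 V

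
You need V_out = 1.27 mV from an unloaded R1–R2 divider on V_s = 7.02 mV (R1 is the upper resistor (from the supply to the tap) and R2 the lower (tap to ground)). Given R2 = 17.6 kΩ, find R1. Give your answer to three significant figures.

V_out/V_s = R2/(R1+R2) = 0.1809.
So R1 = R2 · (V_s/V_out − 1) = 17.6 × (7.02/1.27 − 1) = 17.6 × 4.528 = 79.69 kΩ.

R1 ≈ 79.7 kΩ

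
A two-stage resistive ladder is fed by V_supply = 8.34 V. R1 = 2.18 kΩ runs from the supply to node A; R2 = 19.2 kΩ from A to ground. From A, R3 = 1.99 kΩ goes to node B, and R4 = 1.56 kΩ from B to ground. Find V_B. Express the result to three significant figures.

Looking into the second stage from A: R3 + R4 = 3.550 kΩ appears in parallel with R2.
Effective lower resistance at A: R2 ‖ 3.550 = 2.996 kΩ.
First divider: V_A = V_supply · 2.996/(2.18 + 2.996) = 4.827 V.
Then the unloaded second divider: V_B = V_A × R4/(R3+R4) = 4.827 × 0.4394 = 2.121 V.

V_B ≈ 2.12 V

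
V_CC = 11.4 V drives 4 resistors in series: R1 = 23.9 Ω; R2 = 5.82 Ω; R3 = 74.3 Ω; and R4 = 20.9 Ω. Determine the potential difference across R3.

V ≈ 6.78 V

Total series resistance ΣR = 23.9 + 5.82 + 74.3 + 20.9 = 124.9 Ω.
Voltage divider: V = V_CC · (74.30 / 124.9) = 11.4 × 0.5948 = 6.780 V.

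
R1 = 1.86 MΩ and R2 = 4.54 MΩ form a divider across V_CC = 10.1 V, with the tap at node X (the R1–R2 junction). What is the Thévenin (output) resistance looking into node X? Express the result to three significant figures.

Zeroing V_CC shorts the top of R1 to ground, so R_th = R1 ‖ R2 = 1.319 MΩ.

R_th ≈ 1.32 MΩ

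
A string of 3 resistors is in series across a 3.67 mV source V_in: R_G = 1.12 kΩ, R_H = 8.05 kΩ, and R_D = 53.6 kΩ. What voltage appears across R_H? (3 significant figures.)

Total series resistance ΣR = 1.12 + 8.05 + 53.6 = 62.77 kΩ.
By the voltage-divider rule, V = 3.67 × 8.050/62.77 = 0.4707 mV.

V ≈ 0.471 mV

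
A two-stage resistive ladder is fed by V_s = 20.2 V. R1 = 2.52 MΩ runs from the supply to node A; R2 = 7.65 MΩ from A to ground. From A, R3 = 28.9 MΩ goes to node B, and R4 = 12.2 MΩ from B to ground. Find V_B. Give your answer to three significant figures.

V_B ≈ 4.31 V

Node A sees R2 in parallel with the series input of stage 2, R3 + R4 = 41.10 MΩ.
R2 ‖ (R3+R4) = 6.450 MΩ.
So V_A = 20.2 × 0.7190 = 14.52 V.
V_B = V_A × 0.2968 = 4.311 V.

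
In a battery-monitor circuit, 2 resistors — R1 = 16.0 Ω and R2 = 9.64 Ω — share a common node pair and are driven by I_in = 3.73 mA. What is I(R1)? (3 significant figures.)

I ≈ 1.40 mA

For two parallel branches, I_k = I_in · (other R)/(sum of R).
So I = 3.73 × 9.64/25.64 = 1.402 mA.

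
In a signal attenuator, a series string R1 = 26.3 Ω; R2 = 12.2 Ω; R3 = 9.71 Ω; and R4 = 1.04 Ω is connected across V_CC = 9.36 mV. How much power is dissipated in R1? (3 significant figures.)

ΣR = 49.25 Ω → I = 9.36/49.25 = 0.1901 mA.
V(R1) = I·R = 4.998 mV; P = V·I = 4.998 × 0.1901 = 0.9499 µW.

P ≈ 0.950 µW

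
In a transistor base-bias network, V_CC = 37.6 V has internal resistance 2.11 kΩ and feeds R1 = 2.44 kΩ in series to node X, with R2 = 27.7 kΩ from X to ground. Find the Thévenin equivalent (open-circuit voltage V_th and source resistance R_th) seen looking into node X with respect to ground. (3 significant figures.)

V_th ≈ 32.3 V, R_th ≈ 3.91 kΩ

R1' = 2.11 + 2.44 = 4.550 kΩ (source resistance + R1).
Open-circuit (no load on X): V_th = V_CC · R2/(R1' + R2) = 37.6 × 27.7/(4.550 + 27.7) = 32.30 V.
Zeroing V_CC shorts the top of R1' to ground, so R_th = R1' ‖ R2 = 3.908 kΩ.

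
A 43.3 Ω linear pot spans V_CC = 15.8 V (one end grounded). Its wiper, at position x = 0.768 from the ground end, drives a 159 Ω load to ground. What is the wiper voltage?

V_out ≈ 11.6 V

The pot divides into 10.05 Ω above the wiper and 33.25 Ω below.
Lower segment in parallel with the load: 33.25 ‖ 159 = 27.50 Ω.
Then V_out = V_CC · 27.50/(10.05 + 27.50) = 11.57 V.
(Unloaded: V_out = x·V_CC = 12.1 V.)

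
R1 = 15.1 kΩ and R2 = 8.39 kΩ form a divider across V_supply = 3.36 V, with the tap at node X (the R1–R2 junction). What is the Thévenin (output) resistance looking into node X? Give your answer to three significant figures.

Looking into X with the source shorted: R_th = R1·R2/(R1+R2) = 15.10 × 8.39/23.49 = 5.393 kΩ.

R_th ≈ 5.39 kΩ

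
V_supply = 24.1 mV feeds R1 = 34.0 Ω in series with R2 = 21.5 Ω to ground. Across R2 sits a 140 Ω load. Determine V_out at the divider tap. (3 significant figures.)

V_out ≈ 8.53 mV

The load sits in parallel with R2, giving an effective lower resistance R2' = R2·R_L/(R2+R_L) = 18.64 Ω.
Then V_out = V_supply · R2'/(R1 + R2') = 24.1 × 18.64/52.64 = 8.533 mV.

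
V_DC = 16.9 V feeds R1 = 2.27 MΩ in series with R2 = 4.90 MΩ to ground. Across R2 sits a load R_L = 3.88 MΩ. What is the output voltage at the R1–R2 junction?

R2 ‖ R_L = (4.90 × 3.88)/(4.90 + 3.88) = 2.165 MΩ.
Then V_out = V_DC · R2'/(R1 + R2') = 16.9 × 2.165/4.435 = 8.251 V.
(Unloaded it would be 11.5 V; the load pulls it down.)

V_out ≈ 8.25 V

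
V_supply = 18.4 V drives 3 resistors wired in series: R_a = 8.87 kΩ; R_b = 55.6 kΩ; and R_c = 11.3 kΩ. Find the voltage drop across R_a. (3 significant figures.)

Series total: ΣR = 8.87 + 55.6 + 11.3 = 75.77 kΩ.
V = V_supply · R/ΣR = 18.4 × 0.1171 = 2.154 V.

V ≈ 2.15 V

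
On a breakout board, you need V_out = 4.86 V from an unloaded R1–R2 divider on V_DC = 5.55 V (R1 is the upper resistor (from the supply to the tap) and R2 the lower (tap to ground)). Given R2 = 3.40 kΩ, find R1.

Required fraction k = V_out/V_DC = 0.8757.
Rearranging, R1 = R2·(1−k)/k = 3.40 × 0.1420 = 0.4827 kΩ.

R1 ≈ 0.483 kΩ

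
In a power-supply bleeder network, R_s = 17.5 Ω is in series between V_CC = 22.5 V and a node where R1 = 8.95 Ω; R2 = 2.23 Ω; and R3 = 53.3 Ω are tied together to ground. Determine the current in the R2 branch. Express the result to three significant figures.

Parallel bank: R_p = 1/(1/8.95 + 1/2.23 + 1/53.3) = 1.727 Ω.
V_A by voltage divider: V_A = 22.5 × 1.727/(17.5 + 1.727) = 2.021 V.
Branch current I = V_A/R2 = 2.021/2.23 = 0.9064 A.

I ≈ 0.906 A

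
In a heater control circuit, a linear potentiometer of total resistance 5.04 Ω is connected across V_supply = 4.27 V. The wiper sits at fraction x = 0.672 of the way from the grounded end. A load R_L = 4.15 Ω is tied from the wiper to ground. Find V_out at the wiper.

V_out ≈ 2.26 V

Lower segment x·R_p = 3.387 Ω; upper segment (1−x)·R_p = 1.653 Ω.
Lower segment in parallel with the load: 3.387 ‖ 4.15 = 1.865 Ω.
Then V_out = V_supply · 1.865/(1.653 + 1.865) = 2.264 V.
(Unloaded: V_out = x·V_supply = 2.87 V.)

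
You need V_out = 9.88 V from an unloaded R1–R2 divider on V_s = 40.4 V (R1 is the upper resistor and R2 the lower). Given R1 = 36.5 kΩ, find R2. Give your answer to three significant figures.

The divider ratio is R2/(R1+R2) = 9.88/40.4 = 0.2446.
Rearranging, R2 = R1·k/(1−k) = 36.5 × 0.3237 = 11.82 kΩ.

R2 ≈ 11.8 kΩ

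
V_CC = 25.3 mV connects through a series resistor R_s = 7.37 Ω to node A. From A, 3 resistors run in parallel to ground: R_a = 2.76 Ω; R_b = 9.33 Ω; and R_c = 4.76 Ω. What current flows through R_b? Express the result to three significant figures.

I ≈ 0.451 mA

Equivalent of the parallel group: R_p = 1.471 Ω.
V_A = 25.3 × 1.471/8.841 = 4.211 mV.
I(R_b) = V_A / R_b = 4.211/9.33 = 0.4513 mA.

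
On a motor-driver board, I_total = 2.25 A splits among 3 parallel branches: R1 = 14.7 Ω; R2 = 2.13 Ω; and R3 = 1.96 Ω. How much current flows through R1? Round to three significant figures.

I ≈ 0.146 A

Total conductance ΣG = 1/14.7 + 1/2.13 + 1/1.96 = 1.048 (units of 1/Ω).
R1 takes the fraction G_k/ΣG = 0.06803/1.048 = 0.06493, so I = 2.25 × 0.06493 = 0.1461 A.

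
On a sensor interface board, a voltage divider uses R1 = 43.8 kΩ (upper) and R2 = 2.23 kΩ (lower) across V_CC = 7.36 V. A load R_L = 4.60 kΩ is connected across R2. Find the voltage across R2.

The load sits in parallel with R2, giving an effective lower resistance R2' = R2·R_L/(R2+R_L) = 1.502 kΩ.
Then V_out = V_CC · R2'/(R1 + R2') = 7.36 × 1.502/45.30 = 0.2440 V.

V_out ≈ 0.244 V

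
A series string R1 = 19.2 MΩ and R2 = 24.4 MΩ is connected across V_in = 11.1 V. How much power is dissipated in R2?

Series current I = V_in/ΣR = 11.1/43.60 = 0.2546 µA.
P(R2) = I²·R2 = (0.2546)² × 24.4 = 1.581 µW.

P ≈ 1.58 µW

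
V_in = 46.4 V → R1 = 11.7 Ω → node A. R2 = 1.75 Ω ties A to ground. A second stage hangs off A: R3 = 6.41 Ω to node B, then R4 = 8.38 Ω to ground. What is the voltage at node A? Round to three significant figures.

Looking into the second stage from A: R3 + R4 = 14.79 Ω appears in parallel with R2.
Effective lower resistance at A: R2 ‖ 14.79 = 1.565 Ω.
First divider: V_A = V_in · 1.565/(11.7 + 1.565) = 5.474 V.

V_A ≈ 5.47 V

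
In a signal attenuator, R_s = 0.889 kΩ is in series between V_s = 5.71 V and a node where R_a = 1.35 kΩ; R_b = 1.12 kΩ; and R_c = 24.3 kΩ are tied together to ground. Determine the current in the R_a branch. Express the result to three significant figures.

I ≈ 1.70 mA

Parallel bank: R_p = 1/(1/1.35 + 1/1.12 + 1/24.3) = 0.5971 kΩ.
V_A by voltage divider: V_A = 5.71 × 0.5971/(0.889 + 0.5971) = 2.294 V.
I(R_a) = V_A / R_a = 2.294/1.35 = 1.699 mA.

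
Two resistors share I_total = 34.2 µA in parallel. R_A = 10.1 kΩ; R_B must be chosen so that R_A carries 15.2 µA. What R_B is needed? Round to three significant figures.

The fraction through R_A equals R_B/(R_A+R_B).
With f = 0.4444, R_B = R_A · f/(1−f) = 10.1 × 0.8000 = 8.080 kΩ.

R_B ≈ 8.08 kΩ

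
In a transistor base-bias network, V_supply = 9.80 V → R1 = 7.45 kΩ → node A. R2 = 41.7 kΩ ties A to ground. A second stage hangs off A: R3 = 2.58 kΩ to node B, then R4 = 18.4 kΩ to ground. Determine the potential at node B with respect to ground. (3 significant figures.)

V_B ≈ 5.60 V

Looking into the second stage from A: R3 + R4 = 20.98 kΩ appears in parallel with R2.
Effective lower resistance at A: R2 ‖ 20.98 = 13.96 kΩ.
First divider: V_A = V_supply · 13.96/(7.45 + 13.96) = 6.390 V.
Then the unloaded second divider: V_B = V_A × R4/(R3+R4) = 6.390 × 0.8770 = 5.604 V.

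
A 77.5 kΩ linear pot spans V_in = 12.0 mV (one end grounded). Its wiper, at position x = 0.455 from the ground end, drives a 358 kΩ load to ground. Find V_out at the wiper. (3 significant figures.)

The pot divides into 42.24 kΩ above the wiper and 35.26 kΩ below.
Lower segment in parallel with the load: 35.26 ‖ 358 = 32.10 kΩ.
Loaded-divider output: V_out = 12.0 × 0.4318 = 5.182 mV.

V_out ≈ 5.18 mV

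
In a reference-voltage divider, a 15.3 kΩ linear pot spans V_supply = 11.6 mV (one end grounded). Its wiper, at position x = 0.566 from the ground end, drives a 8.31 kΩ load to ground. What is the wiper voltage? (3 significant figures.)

The pot divides into 6.640 kΩ above the wiper and 8.660 kΩ below.
(x·R_p) ‖ R_L = 4.241 kΩ.
Then V_out = V_supply · 4.241/(6.640 + 4.241) = 4.521 mV.

V_out ≈ 4.52 mV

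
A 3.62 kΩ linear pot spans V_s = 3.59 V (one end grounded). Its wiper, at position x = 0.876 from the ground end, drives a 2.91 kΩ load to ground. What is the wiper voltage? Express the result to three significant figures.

Split the track: R_lower = x·R_p = 3.171 kΩ, R_upper = (1−x)·R_p = 0.4489 kΩ.
R_L loads the lower segment: effective lower R = 1.517 kΩ.
Loaded-divider output: V_out = 3.59 × 0.7717 = 2.770 V.
(Unloaded: V_out = x·V_s = 3.14 V.)

V_out ≈ 2.77 V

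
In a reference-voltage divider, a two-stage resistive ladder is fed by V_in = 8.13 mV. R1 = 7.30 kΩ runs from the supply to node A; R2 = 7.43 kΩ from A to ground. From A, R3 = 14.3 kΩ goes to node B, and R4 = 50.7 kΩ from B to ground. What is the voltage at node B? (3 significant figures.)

Looking into the second stage from A: R3 + R4 = 65.00 kΩ appears in parallel with R2.
R2 ‖ (R3+R4) = 6.668 kΩ.
First divider: V_A = V_in · 6.668/(7.30 + 6.668) = 3.881 mV.
Then the unloaded second divider: V_B = V_A × R4/(R3+R4) = 3.881 × 0.7800 = 3.027 mV.

V_B ≈ 3.03 mV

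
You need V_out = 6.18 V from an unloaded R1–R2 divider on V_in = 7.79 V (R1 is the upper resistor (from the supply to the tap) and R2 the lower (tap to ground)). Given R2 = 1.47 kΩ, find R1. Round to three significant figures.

Required fraction k = V_out/V_in = 0.7933.
R1 = R2·(1/k − 1) = 1.47 × 0.2605 = 0.3830 kΩ.

R1 ≈ 0.383 kΩ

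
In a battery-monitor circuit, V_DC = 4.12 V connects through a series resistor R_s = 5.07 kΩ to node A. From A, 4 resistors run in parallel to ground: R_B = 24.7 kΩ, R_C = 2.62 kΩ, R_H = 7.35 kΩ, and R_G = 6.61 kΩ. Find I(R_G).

I ≈ 0.136 mA

Equivalent of the parallel group: R_p = 1.409 kΩ.
V_A by voltage divider: V_A = 4.12 × 1.409/(5.07 + 1.409) = 0.8962 V.
Branch current I = V_A/R_G = 0.8962/6.61 = 0.1356 mA.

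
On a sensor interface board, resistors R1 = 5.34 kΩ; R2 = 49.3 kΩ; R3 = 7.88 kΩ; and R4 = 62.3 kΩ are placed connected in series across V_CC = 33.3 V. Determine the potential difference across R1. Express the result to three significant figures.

V ≈ 1.42 V

ΣR = 5.34 + 49.3 + 7.88 + 62.3 = 124.8 kΩ.
V = V_CC · R/ΣR = 33.3 × 0.04278 = 1.425 V.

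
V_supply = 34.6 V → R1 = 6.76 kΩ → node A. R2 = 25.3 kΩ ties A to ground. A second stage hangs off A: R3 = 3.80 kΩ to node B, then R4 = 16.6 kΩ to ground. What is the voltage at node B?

V_B ≈ 17.6 V

Node A sees R2 in parallel with the series input of stage 2, R3 + R4 = 20.40 kΩ.
Effective lower resistance at A: R2 ‖ 20.40 = 11.29 kΩ.
V_A = 34.6 × 11.29/(6.76 + 11.29) = 21.64 V.
V_B = V_A × 0.8137 = 17.61 V.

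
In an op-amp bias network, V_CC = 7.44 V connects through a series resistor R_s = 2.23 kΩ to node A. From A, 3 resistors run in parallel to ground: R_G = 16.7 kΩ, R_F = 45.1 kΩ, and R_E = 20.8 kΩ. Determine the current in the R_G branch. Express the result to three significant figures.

Equivalent of the parallel group: R_p = 7.685 kΩ.
V_A = 7.44 × 7.685/9.915 = 5.767 V.
I(R_G) = V_A / R_G = 5.767/16.7 = 0.3453 mA.
(Equivalently: I_total = 0.7504 mA, then current-divider fraction G_k/ΣG = 0.4602.)

I ≈ 0.345 mA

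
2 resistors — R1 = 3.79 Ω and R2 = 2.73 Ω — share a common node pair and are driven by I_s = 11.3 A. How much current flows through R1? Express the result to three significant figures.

I ≈ 4.73 A

For two parallel branches, I_k = I_s · (other R)/(sum of R).
I(R1) = 11.3 × 2.73/(3.79 + 2.73) = 11.3 × 0.4187 = 4.731 A.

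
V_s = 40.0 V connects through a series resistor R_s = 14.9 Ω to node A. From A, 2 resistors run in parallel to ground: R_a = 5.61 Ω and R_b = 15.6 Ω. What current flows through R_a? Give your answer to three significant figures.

I ≈ 1.55 A

Equivalent of the parallel group: R_p = 4.126 Ω.
V_A = 40.0 × 4.126/19.03 = 8.675 V.
I(R_a) = V_A / R_a = 8.675/5.61 = 1.546 A.
(Check via current divider: I_total = 2.102 A; share G_k/ΣG = 0.7355 → same result.)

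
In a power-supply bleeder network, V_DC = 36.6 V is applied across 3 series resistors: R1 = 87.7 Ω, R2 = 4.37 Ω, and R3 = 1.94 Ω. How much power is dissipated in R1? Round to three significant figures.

The common current is I = 36.6/94.01 = 0.3893 A.
V(R1) = I·R = 34.14 V; P = V·I = 34.14 × 0.3893 = 13.29 W.

P ≈ 13.3 W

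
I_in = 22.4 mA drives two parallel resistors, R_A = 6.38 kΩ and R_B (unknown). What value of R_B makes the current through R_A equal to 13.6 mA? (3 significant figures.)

In a two-way split, I_A/I_in = R_B/(R_A + R_B).
13.6/22.4 = R_B/(R_A + R_B) → R_B = R_A · (0.6071)/(1 − 0.6071) = 6.38 × 1.545 = 9.860 kΩ.

R_B ≈ 9.86 kΩ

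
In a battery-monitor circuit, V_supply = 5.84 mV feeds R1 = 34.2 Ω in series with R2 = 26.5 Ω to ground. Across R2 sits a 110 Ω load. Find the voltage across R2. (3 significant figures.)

V_out ≈ 2.24 mV

First combine the lower leg with the load: R2 ‖ R_L = 21.36 Ω.
Then V_out = V_supply · R2'/(R1 + R2') = 5.84 × 21.36/55.56 = 2.245 mV.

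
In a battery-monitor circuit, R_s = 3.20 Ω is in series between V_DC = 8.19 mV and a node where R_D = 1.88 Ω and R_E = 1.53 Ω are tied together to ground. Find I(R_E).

I ≈ 1.12 mA

Equivalent of the parallel group: R_p = 0.8435 Ω.
Node voltage V_A = V_DC · R_p/(R_s + R_p) = 8.19 × 0.2086 = 1.709 mV.
Branch current I = V_A/R_E = 1.709/1.53 = 1.117 mA.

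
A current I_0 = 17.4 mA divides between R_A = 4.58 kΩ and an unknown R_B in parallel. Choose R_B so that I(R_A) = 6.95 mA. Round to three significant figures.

R_B ≈ 3.05 kΩ

In a two-way split, I_A/I_0 = R_B/(R_A + R_B).
With f = 0.3994, R_B = R_A · f/(1−f) = 4.58 × 0.6651 = 3.046 kΩ.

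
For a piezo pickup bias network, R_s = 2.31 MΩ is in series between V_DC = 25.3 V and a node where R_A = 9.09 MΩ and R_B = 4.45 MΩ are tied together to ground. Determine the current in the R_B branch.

Equivalent of the parallel group: R_p = 2.987 MΩ.
V_A = 25.3 × 2.987/5.297 = 14.27 V.
Branch current I = V_A/R_B = 14.27/4.45 = 3.206 µA.
(Equivalently: I_total = 4.776 µA, then current-divider fraction G_k/ΣG = 0.6713.)

I ≈ 3.21 µA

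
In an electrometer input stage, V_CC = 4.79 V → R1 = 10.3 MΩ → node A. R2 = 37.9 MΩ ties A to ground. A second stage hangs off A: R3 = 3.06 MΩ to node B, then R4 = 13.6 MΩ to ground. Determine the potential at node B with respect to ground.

V_B ≈ 2.07 V

The second stage (R3 + R4 = 16.66 MΩ) loads node A in parallel with R2.
R2 ‖ (R3+R4) = 11.57 MΩ.
V_A = 4.79 × 11.57/(10.3 + 11.57) = 2.534 V.
Stage 2 is unloaded, so V_B = V_A · R4/(R3+R4) = 2.534 × 13.6/16.66 = 2.069 V.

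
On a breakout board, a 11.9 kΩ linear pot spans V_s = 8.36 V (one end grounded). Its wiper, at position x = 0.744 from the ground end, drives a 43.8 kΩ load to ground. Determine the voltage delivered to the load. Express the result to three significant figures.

V_out ≈ 5.91 V

Lower segment x·R_p = 8.854 kΩ; upper segment (1−x)·R_p = 3.046 kΩ.
R_L loads the lower segment: effective lower R = 7.365 kΩ.
Loaded-divider output: V_out = 8.36 × 0.7074 = 5.914 V.
(Unloaded: V_out = x·V_s = 6.22 V.)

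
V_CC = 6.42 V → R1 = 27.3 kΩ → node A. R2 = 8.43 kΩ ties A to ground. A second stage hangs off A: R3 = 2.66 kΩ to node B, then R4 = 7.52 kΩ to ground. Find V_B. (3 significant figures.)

V_B ≈ 0.685 V

The second stage (R3 + R4 = 10.18 kΩ) loads node A in parallel with R2.
R2 ‖ (R3+R4) = 4.611 kΩ.
V_A = 6.42 × 4.611/(27.3 + 4.611) = 0.9277 V.
Stage 2 is unloaded, so V_B = V_A · R4/(R3+R4) = 0.9277 × 7.52/10.18 = 0.6853 V.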